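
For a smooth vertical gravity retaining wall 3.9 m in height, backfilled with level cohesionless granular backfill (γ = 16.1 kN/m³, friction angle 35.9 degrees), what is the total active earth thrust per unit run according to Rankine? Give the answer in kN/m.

K_a = tan²(45° − φ/2) = 0.2607.
P_a = ½ K_a γ H² = 0.5 × 0.2607 × 16.1 × 3.9² = 31.92 kN/m.

31.9 kN/m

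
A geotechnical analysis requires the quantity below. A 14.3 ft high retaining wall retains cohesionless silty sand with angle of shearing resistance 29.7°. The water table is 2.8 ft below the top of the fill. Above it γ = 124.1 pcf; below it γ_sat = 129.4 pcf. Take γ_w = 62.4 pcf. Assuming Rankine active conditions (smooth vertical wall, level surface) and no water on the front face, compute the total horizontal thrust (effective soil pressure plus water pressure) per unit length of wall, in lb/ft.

K_a = tan²(45° − φ/2) = 0.3374.
γ' = 129.4 − 62.4 = 67.00 pcf. Depth below WT = 11.5 ft.
σ'_h at WT = K_a γ d_w = 117.2 psf; at base = 117.2 + K_a γ' × 11.5 = 377.2 psf.
P₁ (0–2.8 ft) = ½×117.2×2.8 = 164.1. P₂ (2.8–14.3 ft) = ½(117.2+377.2)×11.5 = 2843.
P_w = ½ γ_w h₂² = 0.5×62.4×11.5² = 4126. Total = 164.1+2843+4126 = 7133 lb/ft.

7130 lb/ft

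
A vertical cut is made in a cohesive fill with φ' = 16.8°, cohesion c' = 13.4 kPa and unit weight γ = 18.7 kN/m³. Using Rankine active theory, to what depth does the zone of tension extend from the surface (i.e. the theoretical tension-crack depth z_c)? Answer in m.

K_a = tan²(45° − 16.8°/2) = 0.5516; √K_a = 0.7427.
The active pressure is zero where K_a γ z = 2c√K_a, so z_c = 2c/(γ√K_a) = 2×13.4/(18.7×0.7427) = 1.930 m.

1.93 m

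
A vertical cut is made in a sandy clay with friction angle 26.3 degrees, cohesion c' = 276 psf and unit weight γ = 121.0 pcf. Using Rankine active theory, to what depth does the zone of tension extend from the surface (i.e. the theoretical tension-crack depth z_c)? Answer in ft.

7.34 ft

K_a = tan²(45° − 26.3°/2) = 0.3859; √K_a = 0.6212.
The active pressure is zero where K_a γ z = 2c√K_a, so z_c = 2c/(γ√K_a) = 2×276/(121.0×0.6212) = 7.343 ft.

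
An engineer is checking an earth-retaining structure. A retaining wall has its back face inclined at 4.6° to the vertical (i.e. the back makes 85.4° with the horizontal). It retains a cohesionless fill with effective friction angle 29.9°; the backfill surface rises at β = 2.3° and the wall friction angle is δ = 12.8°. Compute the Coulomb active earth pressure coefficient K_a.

0.348

K_a = sin²(α+φ) / [sin²α · sin(α−δ) · (1 + √{sin(φ+δ)sin(φ−β) / (sin(α−δ)sin(α+β))})²].
With α = 85.4°, φ = 29.9°, δ = 12.8°, β = 2.3°: K_a = 0.3480.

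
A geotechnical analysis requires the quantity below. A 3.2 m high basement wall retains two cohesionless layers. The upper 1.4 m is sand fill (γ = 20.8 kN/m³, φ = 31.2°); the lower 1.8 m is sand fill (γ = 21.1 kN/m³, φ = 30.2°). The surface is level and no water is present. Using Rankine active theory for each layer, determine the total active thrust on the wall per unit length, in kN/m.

35.1 kN/m

K_a1 = tan²(45°−31.2°/2) = 0.3175; K_a2 = tan²(45°−30.2°/2) = 0.3307.
Layer 1: σ at base = K_a1 γ₁ h₁ = 9.246 kPa; P₁ = ½×9.246×1.4 = 6.472.
Layer 2: σ_v at top = γ₁h₁ = 29.12; σ_h top = K_a2×29.12 = 9.629; σ_h base = K_a2×(29.12+21.1×1.8) = 22.19.
P₂ = ½(9.629+22.19)×1.8 = 28.63. Total P_a = 6.472+28.63 = 35.11 kN/m.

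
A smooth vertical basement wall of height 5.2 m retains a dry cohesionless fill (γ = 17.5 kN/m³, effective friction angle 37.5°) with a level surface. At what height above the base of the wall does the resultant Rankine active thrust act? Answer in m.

1.73 m

K_a = 0.2432.
The pressure distribution is triangular, so the resultant acts at H/3 above the base = 5.2/3 = 1.733 m.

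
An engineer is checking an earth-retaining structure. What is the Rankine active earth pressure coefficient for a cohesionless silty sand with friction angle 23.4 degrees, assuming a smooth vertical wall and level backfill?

0.431

K_a = tan²(45° − φ/2) = tan²(33.30°) = 0.4315.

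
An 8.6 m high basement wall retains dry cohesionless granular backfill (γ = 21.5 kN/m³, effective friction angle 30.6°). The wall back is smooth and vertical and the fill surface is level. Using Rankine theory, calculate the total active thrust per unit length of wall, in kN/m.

259 kN/m

K_a = tan²(45° − φ/2) = 0.3253.
P_a = ½ K_a γ H² = 0.5 × 0.3253 × 21.5 × 8.6² = 258.7 kN/m.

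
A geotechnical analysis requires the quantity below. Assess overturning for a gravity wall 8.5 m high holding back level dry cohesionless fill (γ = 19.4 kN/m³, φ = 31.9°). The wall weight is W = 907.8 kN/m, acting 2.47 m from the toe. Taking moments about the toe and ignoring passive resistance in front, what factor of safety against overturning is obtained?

K_a = tan²(45° − 31.9°/2) = 0.3085.
P_a = ½K_aγH² = 0.5×0.3085×19.4×8.5² = 216.2 kN/m, acting at H/3 = 2.833 m above the base.
Overturning moment M_o = P_a × H/3 = 216.2 × 2.833 = 612.6.
Resisting moment M_r = W × 2.47 = 907.8 × 2.47 = 2242.
FS_overturning = M_r/M_o = 2242/612.6 = 3.660.

3.66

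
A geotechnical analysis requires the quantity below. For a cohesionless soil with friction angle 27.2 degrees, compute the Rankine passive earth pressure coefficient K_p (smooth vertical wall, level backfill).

2.68

K_p = (1 + sin φ)/(1 − sin φ) = tan²(45° + 27.2°/2) = 2.684.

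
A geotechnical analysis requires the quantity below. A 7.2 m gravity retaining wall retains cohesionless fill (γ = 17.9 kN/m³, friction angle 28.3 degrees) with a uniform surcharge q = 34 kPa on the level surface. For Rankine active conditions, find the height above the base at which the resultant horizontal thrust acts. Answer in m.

2.81 m

K_a = 0.3568.
Triangular part P₁ = ½K_aγH² = 165.5 at H/3 = 2.400 m; rectangular part P₂ = K_a q H = 87.34 at H/2 = 3.600 m.
ȳ = (P₁·2.400 + P₂·3.600)/(P₁+P₂) = 2.814 m.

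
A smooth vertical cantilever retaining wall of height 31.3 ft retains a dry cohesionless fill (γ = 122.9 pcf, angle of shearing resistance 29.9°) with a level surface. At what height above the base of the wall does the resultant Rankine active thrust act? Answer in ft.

10.4 ft

K_a = 0.3347.
The pressure distribution is triangular, so the resultant acts at H/3 above the base = 31.3/3 = 10.43 ft.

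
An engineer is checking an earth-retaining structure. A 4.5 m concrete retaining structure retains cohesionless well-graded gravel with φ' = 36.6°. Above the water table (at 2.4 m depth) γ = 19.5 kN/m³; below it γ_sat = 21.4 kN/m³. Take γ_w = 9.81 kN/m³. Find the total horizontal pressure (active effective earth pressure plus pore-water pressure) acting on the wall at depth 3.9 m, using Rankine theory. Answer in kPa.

K_a = (1 − sin φ)/(1 + sin φ) = 0.2530.
γ' = 21.4 − 9.81 = 11.59 kN/m³.
Effective vertical stress at 3.9 m: σ'_v = 19.5×2.4 + 11.59×1.50 = 64.19 kPa.
σ'_h = K_a σ'_v = 0.2530 × 64.19 = 16.24 kPa; u = γ_w × 1.50 = 14.71 kPa.
Total σ_h = 16.24 + 14.71 = 30.95 kPa.

31.0 kPa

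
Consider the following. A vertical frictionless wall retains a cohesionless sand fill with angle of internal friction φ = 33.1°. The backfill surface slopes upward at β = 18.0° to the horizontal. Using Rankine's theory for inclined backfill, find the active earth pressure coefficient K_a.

K_a = cos β · (cos β − √(cos²β − cos²φ)) / (cos β + √(cos²β − cos²φ)).
cos β = 0.9511, cos φ = 0.8377, √(cos²β − cos²φ) = 0.4503.
K_a = 0.9511 × (0.9511 − 0.4503)/(0.9511 + 0.4503) = 0.3399.

0.340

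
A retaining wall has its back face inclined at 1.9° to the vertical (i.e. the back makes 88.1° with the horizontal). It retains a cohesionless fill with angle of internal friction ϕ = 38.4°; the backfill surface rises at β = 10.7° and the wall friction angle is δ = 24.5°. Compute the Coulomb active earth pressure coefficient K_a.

K_a = sin²(α+φ) / [sin²α · sin(α−δ) · (1 + √{sin(φ+δ)sin(φ−β) / (sin(α−δ)sin(α+β))})²].
With α = 88.1°, φ = 38.4°, δ = 24.5°, β = 10.7°: K_a = 0.2548.

0.255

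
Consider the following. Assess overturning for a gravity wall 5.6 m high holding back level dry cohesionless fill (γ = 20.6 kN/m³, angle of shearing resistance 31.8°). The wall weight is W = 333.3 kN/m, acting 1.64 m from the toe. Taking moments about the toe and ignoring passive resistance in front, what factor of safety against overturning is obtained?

K_a = tan²(45° − 31.8°/2) = 0.3098.
P_a = ½K_aγH² = 0.5×0.3098×20.6×5.6² = 100.1 kN/m, acting at H/3 = 1.867 m above the base.
Overturning moment M_o = P_a × H/3 = 100.1 × 1.867 = 186.8.
Resisting moment M_r = W × 1.64 = 333.3 × 1.64 = 546.6.
FS_overturning = M_r/M_o = 546.6/186.8 = 2.926.

2.93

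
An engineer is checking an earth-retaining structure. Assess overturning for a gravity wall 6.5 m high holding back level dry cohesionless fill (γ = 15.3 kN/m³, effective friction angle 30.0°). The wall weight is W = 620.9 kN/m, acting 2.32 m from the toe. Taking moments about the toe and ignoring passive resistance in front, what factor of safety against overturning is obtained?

K_a = tan²(45° − 30.0°/2) = 0.3333.
P_a = ½K_aγH² = 0.5×0.3333×15.3×6.5² = 107.7 kN/m, acting at H/3 = 2.167 m above the base.
Overturning moment M_o = P_a × H/3 = 107.7 × 2.167 = 233.4.
Resisting moment M_r = W × 2.32 = 620.9 × 2.32 = 1440.
FS_overturning = M_r/M_o = 1440/233.4 = 6.171.

6.17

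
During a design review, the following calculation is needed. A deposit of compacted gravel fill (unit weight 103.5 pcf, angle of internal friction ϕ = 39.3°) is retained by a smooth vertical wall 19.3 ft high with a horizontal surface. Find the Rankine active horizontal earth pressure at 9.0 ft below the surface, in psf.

K_a = (1 − sin φ)/(1 + sin φ) = 0.2245.
σ_h = K_a γ z = 0.2245 × 103.5 × 9.0 = 209.1 psf.

209 psf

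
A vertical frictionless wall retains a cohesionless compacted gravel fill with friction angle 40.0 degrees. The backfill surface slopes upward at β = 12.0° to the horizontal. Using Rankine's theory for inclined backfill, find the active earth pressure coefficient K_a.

K_a = cos β · (cos β − √(cos²β − cos²φ)) / (cos β + √(cos²β − cos²φ)).
cos β = 0.9781, cos φ = 0.7660, √(cos²β − cos²φ) = 0.6082.
K_a = 0.9781 × (0.9781 − 0.6082)/(0.9781 + 0.6082) = 0.2281.

0.228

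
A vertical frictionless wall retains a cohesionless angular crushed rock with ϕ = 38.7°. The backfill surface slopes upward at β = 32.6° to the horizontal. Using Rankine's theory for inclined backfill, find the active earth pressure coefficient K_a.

0.382

K_a = cos β · (cos β − √(cos²β − cos²φ)) / (cos β + √(cos²β − cos²φ)).
cos β = 0.8425, cos φ = 0.7804, √(cos²β − cos²φ) = 0.3173.
K_a = 0.8425 × (0.8425 − 0.3173)/(0.8425 + 0.3173) = 0.3815.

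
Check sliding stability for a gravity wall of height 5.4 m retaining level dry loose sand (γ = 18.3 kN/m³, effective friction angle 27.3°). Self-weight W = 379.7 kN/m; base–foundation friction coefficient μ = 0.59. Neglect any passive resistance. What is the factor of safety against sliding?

K_a = tan²(45° − 27.3°/2) = 0.3711.
P_a = ½K_aγH² = 0.5×0.3711×18.3×5.4² = 99.02 kN/m, acting at H/3 = 1.800 m above the base.
FS_sliding = μW / P_a = 0.59×379.7 / 99.02 = 2.262.

2.26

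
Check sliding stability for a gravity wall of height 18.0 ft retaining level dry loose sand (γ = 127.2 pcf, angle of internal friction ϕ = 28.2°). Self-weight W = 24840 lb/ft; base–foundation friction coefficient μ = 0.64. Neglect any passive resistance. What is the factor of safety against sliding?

2.15

K_a = tan²(45° − 28.2°/2) = 0.3582.
P_a = ½K_aγH² = 0.5×0.3582×127.2×18.0² = 7381 lb/ft, acting at H/3 = 6.000 ft above the base.
FS_sliding = μW / P_a = 0.64×24840 / 7381 = 2.154.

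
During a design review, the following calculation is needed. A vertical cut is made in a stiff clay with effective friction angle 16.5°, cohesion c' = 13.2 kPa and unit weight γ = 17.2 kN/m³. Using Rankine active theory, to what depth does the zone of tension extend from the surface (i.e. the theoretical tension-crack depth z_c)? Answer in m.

2.06 m

K_a = tan²(45° − 16.5°/2) = 0.5576; √K_a = 0.7467.
The active pressure is zero where K_a γ z = 2c√K_a, so z_c = 2c/(γ√K_a) = 2×13.2/(17.2×0.7467) = 2.055 m.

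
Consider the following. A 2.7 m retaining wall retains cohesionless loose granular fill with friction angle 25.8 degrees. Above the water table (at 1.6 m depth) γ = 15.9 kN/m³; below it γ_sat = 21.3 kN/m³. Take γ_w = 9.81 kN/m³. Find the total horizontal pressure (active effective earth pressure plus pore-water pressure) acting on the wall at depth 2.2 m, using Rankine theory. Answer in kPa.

18.6 kPa

K_a = (1 − sin φ)/(1 + sin φ) = 0.3935.
γ' = 21.3 − 9.81 = 11.49 kN/m³.
Effective vertical stress at 2.2 m: σ'_v = 15.9×1.6 + 11.49×0.600 = 32.33 kPa.
σ'_h = K_a σ'_v = 0.3935 × 32.33 = 12.72 kPa; u = γ_w × 0.600 = 5.886 kPa.
Total σ_h = 12.72 + 5.886 = 18.61 kPa.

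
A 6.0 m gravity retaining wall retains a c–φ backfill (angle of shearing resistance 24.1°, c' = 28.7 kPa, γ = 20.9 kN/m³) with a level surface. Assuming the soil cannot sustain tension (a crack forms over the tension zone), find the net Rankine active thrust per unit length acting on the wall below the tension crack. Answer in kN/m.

K_a = 0.4201; √K_a = 0.6482.
Tension-crack depth z_c = 2c/(γ√K_a) = 2×28.7/(20.9×0.6482) = 4.237 m.
σ_a at base = K_a γ H − 2c√K_a = 0.4201×20.9×6.0 − 2×28.7×0.6482 = 15.48 kPa.
P_a = ½ × 15.48 × (H − z_c) = 0.5×15.48×1.763 = 13.64 kN/m.

13.6 kN/m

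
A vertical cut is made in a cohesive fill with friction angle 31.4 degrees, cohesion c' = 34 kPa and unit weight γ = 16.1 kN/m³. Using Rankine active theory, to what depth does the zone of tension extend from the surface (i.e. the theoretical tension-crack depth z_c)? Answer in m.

K_a = tan²(45° − 31.4°/2) = 0.3149; √K_a = 0.5612.
The active pressure is zero where K_a γ z = 2c√K_a, so z_c = 2c/(γ√K_a) = 2×34/(16.1×0.5612) = 7.526 m.

7.53 m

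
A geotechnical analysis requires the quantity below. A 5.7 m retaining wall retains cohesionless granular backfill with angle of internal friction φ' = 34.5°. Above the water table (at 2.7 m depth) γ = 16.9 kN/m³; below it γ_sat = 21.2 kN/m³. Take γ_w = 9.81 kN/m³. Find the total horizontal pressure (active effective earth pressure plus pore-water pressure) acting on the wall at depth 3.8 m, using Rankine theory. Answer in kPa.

26.9 kPa

K_a = (1 − sin φ)/(1 + sin φ) = 0.2768.
γ' = 21.2 − 9.81 = 11.39 kN/m³.
Effective vertical stress at 3.8 m: σ'_v = 16.9×2.7 + 11.39×1.10 = 58.16 kPa.
σ'_h = K_a σ'_v = 0.2768 × 58.16 = 16.10 kPa; u = γ_w × 1.10 = 10.79 kPa.
Total σ_h = 16.10 + 10.79 = 26.89 kPa.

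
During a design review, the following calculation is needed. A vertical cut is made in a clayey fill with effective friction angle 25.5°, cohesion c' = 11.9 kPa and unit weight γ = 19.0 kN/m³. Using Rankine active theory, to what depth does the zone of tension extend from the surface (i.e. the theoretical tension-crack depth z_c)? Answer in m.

1.99 m

K_a = tan²(45° − 25.5°/2) = 0.3981; √K_a = 0.6310.
The active pressure is zero where K_a γ z = 2c√K_a, so z_c = 2c/(γ√K_a) = 2×11.9/(19.0×0.6310) = 1.985 m.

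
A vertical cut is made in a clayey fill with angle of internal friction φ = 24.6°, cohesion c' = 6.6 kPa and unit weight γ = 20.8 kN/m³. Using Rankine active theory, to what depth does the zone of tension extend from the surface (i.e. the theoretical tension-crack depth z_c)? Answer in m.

0.989 m

K_a = tan²(45° − 24.6°/2) = 0.4121; √K_a = 0.6420.
The active pressure is zero where K_a γ z = 2c√K_a, so z_c = 2c/(γ√K_a) = 2×6.6/(20.8×0.6420) = 0.9885 m.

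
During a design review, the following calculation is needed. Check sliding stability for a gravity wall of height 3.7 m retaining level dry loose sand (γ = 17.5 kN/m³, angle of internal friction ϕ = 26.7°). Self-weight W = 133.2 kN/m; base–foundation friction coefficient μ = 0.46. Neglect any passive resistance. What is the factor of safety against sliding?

1.35

K_a = tan²(45° − 26.7°/2) = 0.3800.
P_a = ½K_aγH² = 0.5×0.3800×17.5×3.7² = 45.51 kN/m, acting at H/3 = 1.233 m above the base.
FS_sliding = μW / P_a = 0.46×133.2 / 45.51 = 1.346.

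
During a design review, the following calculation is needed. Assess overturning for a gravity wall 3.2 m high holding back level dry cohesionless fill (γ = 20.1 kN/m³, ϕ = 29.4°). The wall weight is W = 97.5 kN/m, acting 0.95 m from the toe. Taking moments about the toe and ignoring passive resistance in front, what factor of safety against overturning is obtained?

K_a = tan²(45° − 29.4°/2) = 0.3415.
P_a = ½K_aγH² = 0.5×0.3415×20.1×3.2² = 35.14 kN/m, acting at H/3 = 1.067 m above the base.
Overturning moment M_o = P_a × H/3 = 35.14 × 1.067 = 37.48.
Resisting moment M_r = W × 0.95 = 97.5 × 0.95 = 92.62.
FS_overturning = M_r/M_o = 92.62/37.48 = 2.471.

2.47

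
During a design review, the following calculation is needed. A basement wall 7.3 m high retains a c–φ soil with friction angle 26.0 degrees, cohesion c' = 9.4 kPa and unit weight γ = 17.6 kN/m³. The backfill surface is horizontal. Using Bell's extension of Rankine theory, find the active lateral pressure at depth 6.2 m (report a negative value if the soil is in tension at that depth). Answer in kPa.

K_a = (1 − sin φ)/(1 + sin φ) = 0.3905.
σ_a = K_a γ z − 2c√K_a = 0.3905×17.6×6.2 − 2×9.4×0.6249 = 30.86 kPa.

30.9 kPa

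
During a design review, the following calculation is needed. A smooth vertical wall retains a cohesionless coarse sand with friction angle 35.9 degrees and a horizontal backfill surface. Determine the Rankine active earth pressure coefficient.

0.261

K_a = (1 − sin φ)/(1 + sin φ) = (1 − sin 35.9°)/(1 + sin 35.9°) = 0.2607.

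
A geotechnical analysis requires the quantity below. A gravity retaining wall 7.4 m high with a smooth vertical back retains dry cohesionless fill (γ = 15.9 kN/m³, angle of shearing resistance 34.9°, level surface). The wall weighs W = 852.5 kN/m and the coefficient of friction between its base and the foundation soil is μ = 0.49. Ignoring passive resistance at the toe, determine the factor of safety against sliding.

3.53

K_a = tan²(45° − 34.9°/2) = 0.2721.
P_a = ½K_aγH² = 0.5×0.2721×15.9×7.4² = 118.5 kN/m, acting at H/3 = 2.467 m above the base.
FS_sliding = μW / P_a = 0.49×852.5 / 118.5 = 3.526.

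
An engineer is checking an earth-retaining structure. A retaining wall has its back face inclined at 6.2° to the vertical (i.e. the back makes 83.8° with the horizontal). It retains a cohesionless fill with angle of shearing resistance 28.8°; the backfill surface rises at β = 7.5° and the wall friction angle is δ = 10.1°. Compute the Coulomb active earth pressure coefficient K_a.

K_a = sin²(α+φ) / [sin²α · sin(α−δ) · (1 + √{sin(φ+δ)sin(φ−β) / (sin(α−δ)sin(α+β))})²].
With α = 83.8°, φ = 28.8°, δ = 10.1°, β = 7.5°: K_a = 0.4060.

0.406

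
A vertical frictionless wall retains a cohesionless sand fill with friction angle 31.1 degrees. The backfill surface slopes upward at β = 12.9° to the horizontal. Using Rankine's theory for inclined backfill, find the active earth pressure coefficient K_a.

0.344

K_a = cos β · (cos β − √(cos²β − cos²φ)) / (cos β + √(cos²β − cos²φ)).
cos β = 0.9748, cos φ = 0.8563, √(cos²β − cos²φ) = 0.4658.
K_a = 0.9748 × (0.9748 − 0.4658)/(0.9748 + 0.4658) = 0.3444.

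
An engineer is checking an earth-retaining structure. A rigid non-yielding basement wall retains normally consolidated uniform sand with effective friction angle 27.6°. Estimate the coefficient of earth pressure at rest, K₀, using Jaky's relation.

K₀ = 1 − sin φ' = 1 − sin 27.6° = 0.5367.

0.537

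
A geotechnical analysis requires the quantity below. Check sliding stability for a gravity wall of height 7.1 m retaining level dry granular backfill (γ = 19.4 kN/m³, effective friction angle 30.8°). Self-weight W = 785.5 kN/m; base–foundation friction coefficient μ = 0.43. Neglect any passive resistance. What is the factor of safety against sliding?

2.14

K_a = tan²(45° − 30.8°/2) = 0.3227.
P_a = ½K_aγH² = 0.5×0.3227×19.4×7.1² = 157.8 kN/m, acting at H/3 = 2.367 m above the base.
FS_sliding = μW / P_a = 0.43×785.5 / 157.8 = 2.140.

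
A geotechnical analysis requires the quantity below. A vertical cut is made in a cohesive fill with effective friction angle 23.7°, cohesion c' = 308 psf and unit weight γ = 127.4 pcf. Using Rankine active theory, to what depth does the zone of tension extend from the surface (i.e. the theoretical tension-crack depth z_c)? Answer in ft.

7.40 ft

K_a = tan²(45° − 23.7°/2) = 0.4266; √K_a = 0.6531.
The active pressure is zero where K_a γ z = 2c√K_a, so z_c = 2c/(γ√K_a) = 2×308/(127.4×0.6531) = 7.403 ft.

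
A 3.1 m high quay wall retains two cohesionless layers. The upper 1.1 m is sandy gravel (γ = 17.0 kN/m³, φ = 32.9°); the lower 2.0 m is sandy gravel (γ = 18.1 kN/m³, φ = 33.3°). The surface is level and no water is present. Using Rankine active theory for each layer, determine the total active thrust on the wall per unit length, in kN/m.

24.5 kN/m

K_a1 = tan²(45°−32.9°/2) = 0.2960; K_a2 = tan²(45°−33.3°/2) = 0.2911.
Layer 1: σ at base = K_a1 γ₁ h₁ = 5.536 kPa; P₁ = ½×5.536×1.1 = 3.045.
Layer 2: σ_v at top = γ₁h₁ = 18.70; σ_h top = K_a2×18.70 = 5.444; σ_h base = K_a2×(18.70+18.1×2.0) = 15.98.
P₂ = ½(5.444+15.98)×2.0 = 21.43. Total P_a = 3.045+21.43 = 24.47 kN/m.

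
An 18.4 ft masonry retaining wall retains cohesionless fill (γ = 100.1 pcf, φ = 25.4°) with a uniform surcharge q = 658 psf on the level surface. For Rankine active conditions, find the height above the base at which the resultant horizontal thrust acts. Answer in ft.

7.41 ft

K_a = 0.3996.
Triangular part P₁ = ½K_aγH² = 6772 at H/3 = 6.133 ft; rectangular part P₂ = K_a q H = 4839 at H/2 = 9.200 ft.
ȳ = (P₁·6.133 + P₂·9.200)/(P₁+P₂) = 7.411 ft.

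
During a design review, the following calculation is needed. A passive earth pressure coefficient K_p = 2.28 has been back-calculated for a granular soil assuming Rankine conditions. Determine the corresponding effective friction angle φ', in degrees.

23.0°

K_p = (1+sin φ)/(1−sin φ) ⇒ sin φ = (K_p − 1)/(K_p + 1) = 0.3902.
φ = arcsin(0.3902) = 22.97°.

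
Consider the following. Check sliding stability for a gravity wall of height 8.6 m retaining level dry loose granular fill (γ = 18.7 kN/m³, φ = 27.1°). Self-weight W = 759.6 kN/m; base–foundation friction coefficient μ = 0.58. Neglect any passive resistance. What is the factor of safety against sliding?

1.70

K_a = tan²(45° − 27.1°/2) = 0.3741.
P_a = ½K_aγH² = 0.5×0.3741×18.7×8.6² = 258.7 kN/m, acting at H/3 = 2.867 m above the base.
FS_sliding = μW / P_a = 0.58×759.6 / 258.7 = 1.703.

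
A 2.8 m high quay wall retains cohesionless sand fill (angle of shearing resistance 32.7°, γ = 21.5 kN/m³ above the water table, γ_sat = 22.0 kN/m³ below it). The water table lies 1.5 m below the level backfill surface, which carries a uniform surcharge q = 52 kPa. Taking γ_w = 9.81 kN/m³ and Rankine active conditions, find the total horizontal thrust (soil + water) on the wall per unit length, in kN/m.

K_a = tan²(45° − φ/2) = 0.2985.
γ' = 22.0 − 9.81 = 12.19 kN/m³. h₂ = H − d_w = 1.3 m.
σ'_h: at surface K_a·q = 15.52; at WT K_a(q+γd_w) = 25.15; at base K_a(q+γd_w+γ'h₂) = 29.88 kPa.
P₁ = ½(15.52+25.15)×1.5 = 30.50; P₂ = ½(25.15+29.88)×1.3 = 35.77; P_w = ½γ_w h₂² = 8.289.
Total = 30.50+35.77+8.289 = 74.56 kN/m.

74.6 kN/m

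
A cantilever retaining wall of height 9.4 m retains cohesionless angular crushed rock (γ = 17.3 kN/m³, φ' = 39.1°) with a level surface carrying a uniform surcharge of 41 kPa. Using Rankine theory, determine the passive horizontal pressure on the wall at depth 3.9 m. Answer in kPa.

K_p = (1 + sin φ)/(1 − sin φ) = 4.415.
σ_v = γz + q = 17.3 × 3.9 + 41 = 108.5 kPa.
σ_h = K_p σ_v = 4.415 × 108.5 = 478.9 kPa.

479 kPa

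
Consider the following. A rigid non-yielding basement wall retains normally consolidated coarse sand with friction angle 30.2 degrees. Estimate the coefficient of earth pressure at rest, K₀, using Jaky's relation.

0.497

K₀ = 1 − sin φ' = 1 − sin 30.2° = 0.4970.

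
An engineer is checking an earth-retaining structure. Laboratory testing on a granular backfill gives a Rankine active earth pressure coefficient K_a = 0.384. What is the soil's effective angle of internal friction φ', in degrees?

K_a = tan²(45° − φ/2) ⇒ 45° − φ/2 = arctan(√0.384) = 31.79°.
φ = 2(45° − 31.79°) = 26.43°.

26.4°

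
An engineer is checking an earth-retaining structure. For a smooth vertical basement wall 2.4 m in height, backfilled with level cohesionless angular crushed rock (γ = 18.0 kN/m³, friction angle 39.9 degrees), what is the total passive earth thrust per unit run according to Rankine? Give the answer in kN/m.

237 kN/m

K_p = tan²(45° + φ/2) = 4.578.
P_p = ½ K_p γ H² = 0.5 × 4.578 × 18.0 × 2.4² = 237.3 kN/m.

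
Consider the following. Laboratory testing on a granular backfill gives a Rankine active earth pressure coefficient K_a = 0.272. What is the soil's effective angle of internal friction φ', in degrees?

K_a = tan²(45° − φ/2) ⇒ 45° − φ/2 = arctan(√0.272) = 27.54°.
φ = 2(45° − 27.54°) = 34.91°.

34.9°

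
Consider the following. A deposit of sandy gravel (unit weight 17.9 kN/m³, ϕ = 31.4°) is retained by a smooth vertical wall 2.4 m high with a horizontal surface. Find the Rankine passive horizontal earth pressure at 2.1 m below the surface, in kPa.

K_p = (1 + sin φ)/(1 − sin φ) = 3.175.
σ_h = K_p γ z = 3.175 × 17.9 × 2.1 = 119.4 kPa.

119 kPa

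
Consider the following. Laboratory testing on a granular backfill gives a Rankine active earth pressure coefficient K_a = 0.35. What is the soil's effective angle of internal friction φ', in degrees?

28.8°

K_a = tan²(45° − φ/2) ⇒ 45° − φ/2 = arctan(√0.35) = 30.61°.
φ = 2(45° − 30.61°) = 28.78°.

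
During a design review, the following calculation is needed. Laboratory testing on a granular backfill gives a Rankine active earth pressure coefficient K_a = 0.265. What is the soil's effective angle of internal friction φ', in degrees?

35.5°

K_a = tan²(45° − φ/2) ⇒ 45° − φ/2 = arctan(√0.265) = 27.24°.
φ = 2(45° − 27.24°) = 35.52°.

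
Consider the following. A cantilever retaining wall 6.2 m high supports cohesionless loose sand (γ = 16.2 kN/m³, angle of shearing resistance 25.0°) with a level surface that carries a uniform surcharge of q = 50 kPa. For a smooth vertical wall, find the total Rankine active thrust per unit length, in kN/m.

252 kN/m

K_a = tan²(45° − φ/2) = 0.4059.
Soil triangle: ½ K_a γ H² = 0.5×0.4059×16.2×6.2² = 126.4 kN/m.
Surcharge rectangle: K_a q H = 0.4059×50×6.2 = 125.8 kN/m.
Total = 126.4 + 125.8 = 252.2 kN/m.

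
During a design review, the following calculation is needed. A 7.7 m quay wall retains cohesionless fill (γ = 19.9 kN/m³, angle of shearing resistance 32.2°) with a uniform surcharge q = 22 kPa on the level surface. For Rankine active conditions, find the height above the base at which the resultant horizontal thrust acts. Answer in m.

K_a = 0.3047.
Triangular part P₁ = ½K_aγH² = 179.8 at H/3 = 2.567 m; rectangular part P₂ = K_a q H = 51.62 at H/2 = 3.850 m.
ȳ = (P₁·2.567 + P₂·3.850)/(P₁+P₂) = 2.853 m.

2.85 m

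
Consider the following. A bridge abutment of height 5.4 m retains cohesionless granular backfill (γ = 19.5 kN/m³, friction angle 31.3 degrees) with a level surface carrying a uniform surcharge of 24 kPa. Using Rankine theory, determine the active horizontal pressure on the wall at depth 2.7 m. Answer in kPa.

K_a = (1 − sin φ)/(1 + sin φ) = 0.3162.
σ_v = γz + q = 19.5 × 2.7 + 24 = 76.65 kPa.
σ_h = K_a σ_v = 0.3162 × 76.65 = 24.24 kPa.

24.2 kPa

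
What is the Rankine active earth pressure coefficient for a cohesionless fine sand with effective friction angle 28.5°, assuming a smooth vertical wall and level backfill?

K_a = tan²(45° − φ/2) = tan²(30.75°) = 0.3540.

0.354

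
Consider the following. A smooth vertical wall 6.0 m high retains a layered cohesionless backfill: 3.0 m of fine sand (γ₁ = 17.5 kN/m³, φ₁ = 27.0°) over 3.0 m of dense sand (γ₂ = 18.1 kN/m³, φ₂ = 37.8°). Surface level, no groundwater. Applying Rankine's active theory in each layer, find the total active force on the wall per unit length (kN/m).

86.9 kN/m

K_a1 = tan²(45°−27.0°/2) = 0.3755; K_a2 = tan²(45°−37.8°/2) = 0.2400.
Layer 1: σ at base = K_a1 γ₁ h₁ = 19.72 kPa; P₁ = ½×19.72×3.0 = 29.57.
Layer 2: σ_v at top = γ₁h₁ = 52.50; σ_h top = K_a2×52.50 = 12.60; σ_h base = K_a2×(52.50+18.1×3.0) = 25.63.
P₂ = ½(12.60+25.63)×3.0 = 57.35. Total P_a = 29.57+57.35 = 86.92 kN/m.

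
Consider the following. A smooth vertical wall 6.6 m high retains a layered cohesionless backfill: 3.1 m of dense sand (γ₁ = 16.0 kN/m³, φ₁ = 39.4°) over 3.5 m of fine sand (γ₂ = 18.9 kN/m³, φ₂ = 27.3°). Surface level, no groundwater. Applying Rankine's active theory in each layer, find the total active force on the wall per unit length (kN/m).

125 kN/m

K_a1 = tan²(45°−39.4°/2) = 0.2234; K_a2 = tan²(45°−27.3°/2) = 0.3711.
Layer 1: σ at base = K_a1 γ₁ h₁ = 11.08 kPa; P₁ = ½×11.08×3.1 = 17.18.
Layer 2: σ_v at top = γ₁h₁ = 49.60; σ_h top = K_a2×49.60 = 18.41; σ_h base = K_a2×(49.60+18.9×3.5) = 42.96.
P₂ = ½(18.41+42.96)×3.5 = 107.4. Total P_a = 17.18+107.4 = 124.6 kN/m.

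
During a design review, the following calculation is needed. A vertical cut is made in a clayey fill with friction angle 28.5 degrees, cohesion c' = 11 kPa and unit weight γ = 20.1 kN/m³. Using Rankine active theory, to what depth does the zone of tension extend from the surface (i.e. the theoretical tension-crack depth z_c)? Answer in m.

1.84 m

K_a = tan²(45° − 28.5°/2) = 0.3540; √K_a = 0.5949.
The active pressure is zero where K_a γ z = 2c√K_a, so z_c = 2c/(γ√K_a) = 2×11/(20.1×0.5949) = 1.840 m.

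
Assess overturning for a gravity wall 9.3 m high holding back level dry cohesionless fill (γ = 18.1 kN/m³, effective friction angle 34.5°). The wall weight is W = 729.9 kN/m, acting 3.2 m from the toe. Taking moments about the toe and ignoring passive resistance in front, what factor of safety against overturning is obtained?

3.48

K_a = tan²(45° − 34.5°/2) = 0.2768.
P_a = ½K_aγH² = 0.5×0.2768×18.1×9.3² = 216.7 kN/m, acting at H/3 = 3.100 m above the base.
Overturning moment M_o = P_a × H/3 = 216.7 × 3.100 = 671.7.
Resisting moment M_r = W × 3.2 = 729.9 × 3.2 = 2336.
FS_overturning = M_r/M_o = 2336/671.7 = 3.477.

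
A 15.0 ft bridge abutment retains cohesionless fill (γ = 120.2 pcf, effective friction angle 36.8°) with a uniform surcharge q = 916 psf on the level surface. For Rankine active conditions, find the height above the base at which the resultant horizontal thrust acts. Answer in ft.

K_a = 0.2508.
Triangular part P₁ = ½K_aγH² = 3391 at H/3 = 5.000 ft; rectangular part P₂ = K_a q H = 3445 at H/2 = 7.500 ft.
ȳ = (P₁·5.000 + P₂·7.500)/(P₁+P₂) = 6.260 ft.

6.26 ft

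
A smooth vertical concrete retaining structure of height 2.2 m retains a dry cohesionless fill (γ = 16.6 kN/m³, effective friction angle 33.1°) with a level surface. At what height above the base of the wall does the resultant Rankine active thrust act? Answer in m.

0.733 m

K_a = 0.2936.
The pressure distribution is triangular, so the resultant acts at H/3 above the base = 2.2/3 = 0.7333 m.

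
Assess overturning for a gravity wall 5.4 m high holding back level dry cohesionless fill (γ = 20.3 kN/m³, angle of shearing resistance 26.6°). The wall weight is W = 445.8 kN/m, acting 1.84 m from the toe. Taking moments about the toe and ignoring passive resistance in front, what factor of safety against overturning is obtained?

K_a = tan²(45° − 26.6°/2) = 0.3814.
P_a = ½K_aγH² = 0.5×0.3814×20.3×5.4² = 112.9 kN/m, acting at H/3 = 1.800 m above the base.
Overturning moment M_o = P_a × H/3 = 112.9 × 1.800 = 203.2.
Resisting moment M_r = W × 1.84 = 445.8 × 1.84 = 820.3.
FS_overturning = M_r/M_o = 820.3/203.2 = 4.036.

4.04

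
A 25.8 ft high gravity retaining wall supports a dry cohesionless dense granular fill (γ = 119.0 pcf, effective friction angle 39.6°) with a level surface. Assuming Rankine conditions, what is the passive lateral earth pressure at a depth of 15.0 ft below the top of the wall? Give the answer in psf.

K_p = (1 + sin φ)/(1 − sin φ) = 4.516.
σ_h = K_p γ z = 4.516 × 119.0 × 15.0 = 8061 psf.

8060 psf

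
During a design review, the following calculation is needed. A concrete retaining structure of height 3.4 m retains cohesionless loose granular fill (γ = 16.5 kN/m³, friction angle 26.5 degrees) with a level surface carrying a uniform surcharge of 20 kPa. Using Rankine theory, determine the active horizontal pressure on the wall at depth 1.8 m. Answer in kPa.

19.0 kPa

K_a = (1 − sin φ)/(1 + sin φ) = 0.3829.
σ_v = γz + q = 16.5 × 1.8 + 20 = 49.70 kPa.
σ_h = K_a σ_v = 0.3829 × 49.70 = 19.03 kPa.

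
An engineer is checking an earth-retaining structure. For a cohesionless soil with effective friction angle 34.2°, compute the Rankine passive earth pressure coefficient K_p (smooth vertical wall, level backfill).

3.57

K_p = (1 + sin φ)/(1 − sin φ) = tan²(45° + 34.2°/2) = 3.567.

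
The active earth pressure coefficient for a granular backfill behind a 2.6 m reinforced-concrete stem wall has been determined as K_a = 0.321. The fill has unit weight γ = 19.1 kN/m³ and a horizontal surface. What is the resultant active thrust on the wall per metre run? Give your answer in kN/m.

20.7 kN/m

P = ½ K_a γ H² = 0.5 × 0.321 × 19.1 × 2.6² = 20.72 kN/m.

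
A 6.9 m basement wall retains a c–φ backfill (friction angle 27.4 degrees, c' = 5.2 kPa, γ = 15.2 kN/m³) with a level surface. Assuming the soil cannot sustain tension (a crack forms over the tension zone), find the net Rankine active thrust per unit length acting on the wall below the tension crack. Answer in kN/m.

93.7 kN/m

K_a = 0.3697; √K_a = 0.6080.
Tension-crack depth z_c = 2c/(γ√K_a) = 2×5.2/(15.2×0.6080) = 1.125 m.
σ_a at base = K_a γ H − 2c√K_a = 0.3697×15.2×6.9 − 2×5.2×0.6080 = 32.45 kPa.
P_a = ½ × 32.45 × (H − z_c) = 0.5×32.45×5.775 = 93.69 kN/m.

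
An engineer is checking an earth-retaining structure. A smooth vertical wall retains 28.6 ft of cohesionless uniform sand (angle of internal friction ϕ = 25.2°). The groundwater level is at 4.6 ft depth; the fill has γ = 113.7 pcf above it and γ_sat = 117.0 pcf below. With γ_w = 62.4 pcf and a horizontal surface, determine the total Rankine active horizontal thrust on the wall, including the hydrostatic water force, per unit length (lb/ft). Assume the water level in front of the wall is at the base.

K_a = tan²(45° − φ/2) = 0.4027.
γ' = 117.0 − 62.4 = 54.60 pcf. Depth below WT = 24.0 ft.
σ'_h at WT = K_a γ d_w = 210.6 psf; at base = 210.6 + K_a γ' × 24.0 = 738.4 psf.
P₁ (0–4.6 ft) = ½×210.6×4.6 = 484.5. P₂ (4.6–28.6 ft) = ½(210.6+738.4)×24.0 = 11390.
P_w = ½ γ_w h₂² = 0.5×62.4×24.0² = 17970. Total = 484.5+11390+17970 = 29840 lb/ft.

29800 lb/ft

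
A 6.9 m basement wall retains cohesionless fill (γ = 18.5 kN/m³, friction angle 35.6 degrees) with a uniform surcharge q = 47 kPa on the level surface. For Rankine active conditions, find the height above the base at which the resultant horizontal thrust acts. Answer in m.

2.79 m

K_a = 0.2641.
Triangular part P₁ = ½K_aγH² = 116.3 at H/3 = 2.300 m; rectangular part P₂ = K_a q H = 85.66 at H/2 = 3.450 m.
ȳ = (P₁·2.300 + P₂·3.450)/(P₁+P₂) = 2.788 m.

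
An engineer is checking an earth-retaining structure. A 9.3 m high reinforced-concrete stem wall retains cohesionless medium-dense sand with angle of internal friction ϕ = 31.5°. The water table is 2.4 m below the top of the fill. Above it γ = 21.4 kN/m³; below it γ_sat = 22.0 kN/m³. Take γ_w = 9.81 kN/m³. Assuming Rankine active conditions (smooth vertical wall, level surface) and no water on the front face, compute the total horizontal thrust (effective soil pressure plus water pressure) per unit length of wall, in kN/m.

K_a = tan²(45° − φ/2) = 0.3136.
γ' = 22.0 − 9.81 = 12.19 kN/m³. Depth below WT = 6.9 m.
σ'_h at WT = K_a γ d_w = 16.11 kPa; at base = 16.11 + K_a γ' × 6.9 = 42.49 kPa.
P₁ (0–2.4 m) = ½×16.11×2.4 = 19.33. P₂ (2.4–9.3 m) = ½(16.11+42.49)×6.9 = 202.2.
P_w = ½ γ_w h₂² = 0.5×9.81×6.9² = 233.5. Total = 19.33+202.2+233.5 = 455.0 kN/m.

455 kN/m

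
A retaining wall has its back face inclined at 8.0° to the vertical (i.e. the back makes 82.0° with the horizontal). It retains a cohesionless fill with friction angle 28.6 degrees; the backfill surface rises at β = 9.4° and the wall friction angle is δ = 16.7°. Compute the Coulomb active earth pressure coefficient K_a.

K_a = sin²(α+φ) / [sin²α · sin(α−δ) · (1 + √{sin(φ+δ)sin(φ−β) / (sin(α−δ)sin(α+β))})²].
With α = 82.0°, φ = 28.6°, δ = 16.7°, β = 9.4°: K_a = 0.4329.

0.433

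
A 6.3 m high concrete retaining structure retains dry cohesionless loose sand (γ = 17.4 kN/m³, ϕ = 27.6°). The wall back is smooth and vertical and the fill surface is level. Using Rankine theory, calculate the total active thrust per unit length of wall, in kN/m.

127 kN/m

K_a = tan²(45° − φ/2) = 0.3668.
P_a = ½ K_a γ H² = 0.5 × 0.3668 × 17.4 × 6.3² = 126.6 kN/m.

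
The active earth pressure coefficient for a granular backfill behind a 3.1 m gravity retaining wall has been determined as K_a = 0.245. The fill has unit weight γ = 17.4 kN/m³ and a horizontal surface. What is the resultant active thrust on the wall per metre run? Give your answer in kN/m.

P = ½ K_a γ H² = 0.5 × 0.245 × 17.4 × 3.1² = 20.48 kN/m.

20.5 kN/m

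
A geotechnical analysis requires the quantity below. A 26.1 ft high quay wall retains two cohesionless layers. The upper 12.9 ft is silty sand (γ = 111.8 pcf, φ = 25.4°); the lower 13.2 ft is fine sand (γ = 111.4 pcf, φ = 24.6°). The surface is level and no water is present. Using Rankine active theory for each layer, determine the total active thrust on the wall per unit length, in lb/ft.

15600 lb/ft

K_a1 = tan²(45°−25.4°/2) = 0.3996; K_a2 = tan²(45°−24.6°/2) = 0.4121.
Layer 1: σ at base = K_a1 γ₁ h₁ = 576.4 psf; P₁ = ½×576.4×12.9 = 3718.
Layer 2: σ_v at top = γ₁h₁ = 1442; σ_h top = K_a2×1442 = 594.4; σ_h base = K_a2×(1442+111.4×13.2) = 1200.
P₂ = ½(594.4+1200)×13.2 = 11850. Total P_a = 3718+11850 = 15560 lb/ft.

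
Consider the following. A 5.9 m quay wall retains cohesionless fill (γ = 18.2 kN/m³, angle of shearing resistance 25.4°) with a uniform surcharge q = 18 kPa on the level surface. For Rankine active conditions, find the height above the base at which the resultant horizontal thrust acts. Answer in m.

K_a = 0.3996.
Triangular part P₁ = ½K_aγH² = 126.6 at H/3 = 1.967 m; rectangular part P₂ = K_a q H = 42.44 at H/2 = 2.950 m.
ȳ = (P₁·1.967 + P₂·2.950)/(P₁+P₂) = 2.214 m.

2.21 m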